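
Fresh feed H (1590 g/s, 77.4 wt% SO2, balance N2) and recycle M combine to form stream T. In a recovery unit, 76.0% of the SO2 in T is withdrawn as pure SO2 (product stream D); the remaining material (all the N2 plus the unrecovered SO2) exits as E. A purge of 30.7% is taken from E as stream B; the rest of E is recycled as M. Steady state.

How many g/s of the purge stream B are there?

468.1 g/s

N2 enters only via H and leaves only via the purge: 1590×0.226 = 0.307×(N2 in E), and the recovery unit passes all N2, so N2 in T = N2 in E = 1170.5 g/s.
SO2 in T: m_A = 1590×0.774 + (1−0.307)·(1−0.760)·m_A, so m_A = 1230.7/0.8337 = 1476.2 g/s.
E = (1−0.760)×1476.2 + 1170.5 = 1524.8 g/s.
Purge B = 0.307×1524.8 = 468.1 g/s.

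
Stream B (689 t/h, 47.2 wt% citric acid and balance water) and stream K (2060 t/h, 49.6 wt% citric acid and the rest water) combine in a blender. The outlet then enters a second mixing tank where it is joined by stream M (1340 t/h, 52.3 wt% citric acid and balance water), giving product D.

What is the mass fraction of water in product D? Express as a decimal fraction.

Overall, product flow = 4089 t/h.
water in = 689×0.528 + 2060×0.504 + 1340×0.477 = 2041.2 t/h.
water fraction in D = 0.499.

0.499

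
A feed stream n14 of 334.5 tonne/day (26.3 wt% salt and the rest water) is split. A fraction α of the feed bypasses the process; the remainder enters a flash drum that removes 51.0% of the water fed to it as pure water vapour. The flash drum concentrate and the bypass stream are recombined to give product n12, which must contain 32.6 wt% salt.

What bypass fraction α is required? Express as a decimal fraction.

0.486

All 334.5×0.263 = 87.974 tonne/day of salt reaches n12, so n12 = 87.974/0.326 = 269.86 tonne/day and vapour = 64.643 tonne/day.
The evaporator receives (1−α)·334.5 of feed at 0.737 water and removes 0.510 of that water:
0.510×0.737×(1−α)×334.5 = 64.643
(1−α) = 64.643/125.73 = 0.5141;  α = 0.4859.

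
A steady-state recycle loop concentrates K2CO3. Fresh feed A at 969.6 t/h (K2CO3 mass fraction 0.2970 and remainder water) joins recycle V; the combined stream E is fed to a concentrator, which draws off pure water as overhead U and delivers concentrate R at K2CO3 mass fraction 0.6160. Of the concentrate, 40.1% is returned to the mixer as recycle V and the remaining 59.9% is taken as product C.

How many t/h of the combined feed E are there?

1283 t/h

Overall K2CO3 balance (none leaves overhead): K2CO3 in fresh feed = K2CO3 in product, i.e. 969.6×0.297 = (1−0.401)·R·0.616.
R = 287.97/(0.616×0.599) = 780.44 t/h.
Recycle V = 0.401×780.44 = 312.96 t/h.
Combined feed E = 969.6 + 312.96 = 1282.6 t/h.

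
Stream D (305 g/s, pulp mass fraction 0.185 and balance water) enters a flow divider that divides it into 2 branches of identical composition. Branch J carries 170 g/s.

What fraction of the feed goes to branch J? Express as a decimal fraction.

Fraction to J = 170/305 = 0.5574.

0.557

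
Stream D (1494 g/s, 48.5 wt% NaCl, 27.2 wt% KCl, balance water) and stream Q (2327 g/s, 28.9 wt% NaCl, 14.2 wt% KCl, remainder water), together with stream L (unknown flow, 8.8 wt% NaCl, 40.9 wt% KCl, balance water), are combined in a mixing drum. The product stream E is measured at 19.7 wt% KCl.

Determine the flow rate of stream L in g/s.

75.17 g/s

Let L be the unknown flow. Total out = 3821 + L.
KCl balance: 736.8 + 0.409·L = 0.197·(3821 + L)
(0.409 − 0.197)·L = 0.197×3821 − 736.8 = 15.935
L = 15.935 / 0.212 = 75.165 g/s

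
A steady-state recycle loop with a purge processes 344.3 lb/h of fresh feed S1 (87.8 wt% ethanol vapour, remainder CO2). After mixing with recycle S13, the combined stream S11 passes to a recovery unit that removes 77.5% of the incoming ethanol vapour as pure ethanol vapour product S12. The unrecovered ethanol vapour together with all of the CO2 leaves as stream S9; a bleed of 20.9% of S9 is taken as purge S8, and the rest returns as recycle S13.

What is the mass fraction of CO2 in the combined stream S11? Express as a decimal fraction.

0.353

CO2 enters only via S1 and leaves only via the purge: 344.3×0.122 = 0.209×(CO2 in S9), and the recovery unit passes all CO2, so CO2 in S11 = CO2 in S9 = 200.98 lb/h.
ethanol vapour in S11: m_A = 344.3×0.878 + (1−0.209)·(1−0.775)·m_A, so m_A = 302.3/0.8220 = 367.74 lb/h.
S11 = 367.74 + 200.98 = 568.72 lb/h.
CO2 fraction in S11 = 200.98/568.72 = 0.353.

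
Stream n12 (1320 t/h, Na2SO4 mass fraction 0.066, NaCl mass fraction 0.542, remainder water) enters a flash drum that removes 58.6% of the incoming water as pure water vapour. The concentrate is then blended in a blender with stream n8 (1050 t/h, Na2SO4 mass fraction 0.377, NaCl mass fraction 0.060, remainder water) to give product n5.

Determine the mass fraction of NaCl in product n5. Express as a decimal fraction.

Vapour removed = 0.586×0.392×1320 = 303.22 t/h; concentrate = 1016.8 t/h.
NaCl reaching the mixer = 715.44 (from concentrate) + 1050×0.060 = 778.44 t/h.
Product flow = 1016.8 + 1050 = 2066.8 t/h; NaCl fraction = 0.377.

0.377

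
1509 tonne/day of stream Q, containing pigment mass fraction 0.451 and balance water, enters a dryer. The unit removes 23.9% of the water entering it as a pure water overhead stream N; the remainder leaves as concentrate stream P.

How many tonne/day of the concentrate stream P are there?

1311 tonne/day

water entering = 1509×0.549 = 828.44 tonne/day; overhead removed = 0.239×828.44 = 198 tonne/day.
Concentrate = 1509 − 198 = 1311 tonne/day.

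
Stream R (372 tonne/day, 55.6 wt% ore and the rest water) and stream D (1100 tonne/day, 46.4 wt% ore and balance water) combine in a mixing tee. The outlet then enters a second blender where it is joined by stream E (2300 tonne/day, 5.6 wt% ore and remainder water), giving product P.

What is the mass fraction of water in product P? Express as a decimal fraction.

Overall, product flow = 3772 tonne/day.
water in = 372×0.444 + 1100×0.536 + 2300×0.944 = 2926 tonne/day.
water fraction in P = 0.7757.

0.7757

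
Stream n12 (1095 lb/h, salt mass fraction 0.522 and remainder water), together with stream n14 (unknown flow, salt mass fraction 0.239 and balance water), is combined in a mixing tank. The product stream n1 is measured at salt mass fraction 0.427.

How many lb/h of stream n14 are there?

553.3 lb/h

Let n14 be the unknown flow. Total out = 1095 + n14.
salt balance: 571.59 + 0.239·n14 = 0.427·(1095 + n14)
(0.239 − 0.427)·n14 = 0.427×1095 − 571.59 = -104.03
n14 = -104.03 / -0.188 = 553.32 lb/h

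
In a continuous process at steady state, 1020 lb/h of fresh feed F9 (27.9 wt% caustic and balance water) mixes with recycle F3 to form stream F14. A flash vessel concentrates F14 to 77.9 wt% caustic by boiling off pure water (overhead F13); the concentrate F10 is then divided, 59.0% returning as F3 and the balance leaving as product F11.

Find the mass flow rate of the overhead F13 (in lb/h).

Overall caustic balance (none leaves overhead): caustic in fresh feed = caustic in product, i.e. 1020×0.279 = (1−0.590)·F10·0.779.
F10 = 284.58/(0.779×0.410) = 891.01 lb/h.
Recycle F3 = 0.590×891.01 = 525.7 lb/h.
Combined feed F14 = 1020 + 525.7 = 1545.7 lb/h.
Overhead F13 = F14 − F10 = 1545.7 − 891.01 = 654.69 lb/h.

654.7 lb/h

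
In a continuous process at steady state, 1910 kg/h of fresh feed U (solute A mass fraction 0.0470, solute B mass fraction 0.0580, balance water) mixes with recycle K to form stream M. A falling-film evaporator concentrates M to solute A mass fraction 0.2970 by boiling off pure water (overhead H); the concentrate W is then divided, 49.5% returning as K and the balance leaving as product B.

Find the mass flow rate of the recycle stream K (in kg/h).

Overall solute A balance (none leaves overhead): solute A in fresh feed = solute A in product, i.e. 1910×0.047 = (1−0.495)·W·0.297.
W = 89.77/(0.297×0.505) = 598.53 kg/h.
Recycle K = 0.495×598.53 = 296.27 kg/h.

296.3 kg/h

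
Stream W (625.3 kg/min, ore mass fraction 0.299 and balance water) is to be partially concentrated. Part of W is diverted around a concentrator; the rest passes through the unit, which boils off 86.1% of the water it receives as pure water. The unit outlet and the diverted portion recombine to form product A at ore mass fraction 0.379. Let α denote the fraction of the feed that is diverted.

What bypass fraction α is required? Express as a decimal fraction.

0.650

All 625.3×0.299 = 186.96 kg/min of ore reaches A, so A = 186.96/0.379 = 493.31 kg/min and vapour = 131.99 kg/min.
The evaporator receives (1−α)·625.3 of feed at 0.701 water and removes 0.861 of that water:
0.861×0.701×(1−α)×625.3 = 131.99
(1−α) = 131.99/377.41 = 0.3497;  α = 0.6503.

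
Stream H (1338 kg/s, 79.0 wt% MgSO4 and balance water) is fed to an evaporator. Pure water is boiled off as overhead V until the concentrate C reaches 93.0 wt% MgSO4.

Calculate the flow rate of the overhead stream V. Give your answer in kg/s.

201.4 kg/s

MgSO4 is conserved: 1338×0.790 = 1057 kg/s all reports to the concentrate.
Concentrate = 1057/(target fraction) = 1136.6 kg/s.
Overhead = 1338 − 1136.6 = 201.42 kg/s.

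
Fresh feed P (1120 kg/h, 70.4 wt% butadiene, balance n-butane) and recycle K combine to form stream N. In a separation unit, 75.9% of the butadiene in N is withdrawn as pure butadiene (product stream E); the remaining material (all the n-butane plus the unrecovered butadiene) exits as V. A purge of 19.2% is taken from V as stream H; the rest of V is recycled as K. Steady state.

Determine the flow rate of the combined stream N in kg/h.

2706 kg/h

n-butane enters only via P and leaves only via the purge: 1120×0.296 = 0.192×(n-butane in V), and the separation unit passes all n-butane, so n-butane in N = n-butane in V = 1726.7 kg/h.
butadiene in N: m_A = 1120×0.704 + (1−0.192)·(1−0.759)·m_A, so m_A = 788.48/0.8053 = 979.15 kg/h.
N = 979.15 + 1726.7 = 2705.8 kg/h.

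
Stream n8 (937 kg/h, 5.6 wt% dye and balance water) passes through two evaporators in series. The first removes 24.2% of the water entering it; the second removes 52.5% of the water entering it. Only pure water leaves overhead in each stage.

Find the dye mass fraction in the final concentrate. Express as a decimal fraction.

water in feed = 937×0.944 = 884.53 kg/h.
After stage 1: water left = (1−0.242)×884.53 = 670.47; stream total = 722.94 kg/h.
After stage 2: water left = (1−0.525)×670.47 = 318.47; final concentrate = 370.95 kg/h.
dye fraction = 52.472/370.95 = 0.141.

0.141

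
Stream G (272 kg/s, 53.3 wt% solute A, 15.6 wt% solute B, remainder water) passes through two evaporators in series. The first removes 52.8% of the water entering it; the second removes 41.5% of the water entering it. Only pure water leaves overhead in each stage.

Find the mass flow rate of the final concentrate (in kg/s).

210.8 kg/s

water in feed = 272×0.311 = 84.592 kg/s.
After stage 1: water left = (1−0.528)×84.592 = 39.927; stream total = 227.34 kg/s.
After stage 2: water left = (1−0.415)×39.927 = 23.358; final concentrate = 210.77 kg/s.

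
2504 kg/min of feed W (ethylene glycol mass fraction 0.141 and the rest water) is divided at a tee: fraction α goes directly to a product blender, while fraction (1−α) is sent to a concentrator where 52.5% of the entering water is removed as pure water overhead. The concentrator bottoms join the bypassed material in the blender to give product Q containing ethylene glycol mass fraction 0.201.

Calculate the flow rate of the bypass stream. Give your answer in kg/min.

All 2504×0.141 = 353.06 kg/min of ethylene glycol reaches Q, so Q = 353.06/0.201 = 1756.5 kg/min and vapour = 747.46 kg/min.
The evaporator receives (1−α)·2504 of feed at 0.859 water and removes 0.525 of that water:
0.525×0.859×(1−α)×2504 = 747.46
(1−α) = 747.46/1129.2 = 0.6619;  α = 0.3381.
Bypass flow = 0.3381×2504 = 846.56 kg/min.

846.6 kg/min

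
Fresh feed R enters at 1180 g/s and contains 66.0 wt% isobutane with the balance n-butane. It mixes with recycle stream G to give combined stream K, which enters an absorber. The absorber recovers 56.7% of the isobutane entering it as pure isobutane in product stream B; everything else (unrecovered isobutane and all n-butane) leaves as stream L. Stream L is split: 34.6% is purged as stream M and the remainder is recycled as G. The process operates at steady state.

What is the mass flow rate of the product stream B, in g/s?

616 g/s

isobutane in K: m_A = 1180×0.660 + (1−0.346)·(1−0.567)·m_A, so m_A = 778.8/0.7168 = 1086.5 g/s.
Product B = 0.567×1086.5 = 616.03 g/s.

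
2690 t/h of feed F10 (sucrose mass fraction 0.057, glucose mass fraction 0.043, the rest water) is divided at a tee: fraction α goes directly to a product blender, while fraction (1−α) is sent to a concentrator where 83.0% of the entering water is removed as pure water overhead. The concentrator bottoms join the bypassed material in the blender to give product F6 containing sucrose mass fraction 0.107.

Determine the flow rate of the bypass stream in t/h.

1007 t/h

All 2690×0.057 = 153.33 t/h of sucrose reaches F6, so F6 = 153.33/0.107 = 1433 t/h and vapour = 1257 t/h.
The evaporator receives (1−α)·2690 of feed at 0.900 water and removes 0.830 of that water:
0.830×0.900×(1−α)×2690 = 1257
(1−α) = 1257/2009.4 = 0.6256;  α = 0.3744.
Bypass flow = 0.3744×2690 = 1007.3 t/h.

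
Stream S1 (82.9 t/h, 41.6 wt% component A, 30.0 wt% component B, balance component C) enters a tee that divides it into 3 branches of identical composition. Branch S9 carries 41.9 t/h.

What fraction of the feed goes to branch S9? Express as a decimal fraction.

Fraction to S9 = 41.9/82.9 = 0.5054.

0.505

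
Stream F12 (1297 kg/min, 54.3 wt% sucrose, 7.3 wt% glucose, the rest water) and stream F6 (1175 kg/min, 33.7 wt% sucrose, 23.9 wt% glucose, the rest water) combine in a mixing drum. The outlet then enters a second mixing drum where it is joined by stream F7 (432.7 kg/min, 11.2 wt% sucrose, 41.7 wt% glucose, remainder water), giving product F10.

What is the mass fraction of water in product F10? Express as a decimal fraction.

0.413

Overall, product flow = 2904.7 kg/min.
water in = 1297×0.384 + 1175×0.424 + 432.7×0.471 = 1200 kg/min.
water fraction in F10 = 0.413.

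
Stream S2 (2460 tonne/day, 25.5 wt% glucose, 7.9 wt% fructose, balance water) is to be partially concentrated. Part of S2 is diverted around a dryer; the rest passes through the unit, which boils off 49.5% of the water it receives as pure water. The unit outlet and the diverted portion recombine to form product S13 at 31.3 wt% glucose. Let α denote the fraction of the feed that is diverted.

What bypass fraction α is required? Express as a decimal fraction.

0.438

All 2460×0.255 = 627.3 tonne/day of glucose reaches S13, so S13 = 627.3/0.313 = 2004.2 tonne/day and vapour = 455.85 tonne/day.
The evaporator receives (1−α)·2460 of feed at 0.666 water and removes 0.495 of that water:
0.495×0.666×(1−α)×2460 = 455.85
(1−α) = 455.85/810.99 = 0.5621;  α = 0.4379.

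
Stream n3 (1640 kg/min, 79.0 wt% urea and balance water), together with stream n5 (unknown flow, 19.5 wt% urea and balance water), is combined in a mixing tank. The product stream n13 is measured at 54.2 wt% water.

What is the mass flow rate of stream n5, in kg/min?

Let n5 be the unknown flow. Total out = 1640 + n5.
water balance: 344.4 + 0.805·n5 = 0.542·(1640 + n5)
(0.805 − 0.542)·n5 = 0.542×1640 − 344.4 = 544.48
n5 = 544.48 / 0.263 = 2070.3 kg/min

2070 kg/min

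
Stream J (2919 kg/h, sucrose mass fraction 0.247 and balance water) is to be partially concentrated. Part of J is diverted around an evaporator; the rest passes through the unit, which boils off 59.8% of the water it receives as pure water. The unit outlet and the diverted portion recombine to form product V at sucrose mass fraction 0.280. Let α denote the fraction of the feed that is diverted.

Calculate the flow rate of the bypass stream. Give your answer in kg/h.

2155 kg/h

All 2919×0.247 = 720.99 kg/h of sucrose reaches V, so V = 720.99/0.280 = 2575 kg/h and vapour = 344.03 kg/h.
The evaporator receives (1−α)·2919 of feed at 0.753 water and removes 0.598 of that water:
0.598×0.753×(1−α)×2919 = 344.03
(1−α) = 344.03/1314.4 = 0.2617;  α = 0.7383.
Bypass flow = 0.7383×2919 = 2155 kg/h.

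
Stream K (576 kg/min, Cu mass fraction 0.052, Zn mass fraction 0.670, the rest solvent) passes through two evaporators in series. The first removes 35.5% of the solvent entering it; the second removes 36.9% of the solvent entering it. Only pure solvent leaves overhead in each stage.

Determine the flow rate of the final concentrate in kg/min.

solvent in feed = 576×0.278 = 160.13 kg/min.
After stage 1: solvent left = (1−0.355)×160.13 = 103.28; stream total = 519.15 kg/min.
After stage 2: solvent left = (1−0.369)×103.28 = 65.171; final concentrate = 481.04 kg/min.

481 kg/min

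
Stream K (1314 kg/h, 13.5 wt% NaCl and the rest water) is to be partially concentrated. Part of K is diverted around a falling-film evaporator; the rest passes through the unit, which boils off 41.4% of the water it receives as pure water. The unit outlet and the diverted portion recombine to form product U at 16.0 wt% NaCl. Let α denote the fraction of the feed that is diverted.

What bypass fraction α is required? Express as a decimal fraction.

0.564

All 1314×0.135 = 177.39 kg/h of NaCl reaches U, so U = 177.39/0.160 = 1108.7 kg/h and vapour = 205.31 kg/h.
The evaporator receives (1−α)·1314 of feed at 0.865 water and removes 0.414 of that water:
0.414×0.865×(1−α)×1314 = 205.31
(1−α) = 205.31/470.56 = 0.4363;  α = 0.5637.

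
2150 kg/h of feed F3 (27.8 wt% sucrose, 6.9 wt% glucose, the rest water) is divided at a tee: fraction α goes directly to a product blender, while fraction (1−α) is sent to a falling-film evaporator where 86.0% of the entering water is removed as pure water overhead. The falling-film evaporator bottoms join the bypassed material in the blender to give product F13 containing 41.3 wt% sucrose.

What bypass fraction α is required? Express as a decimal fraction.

0.418

All 2150×0.278 = 597.7 kg/h of sucrose reaches F13, so F13 = 597.7/0.413 = 1447.2 kg/h and vapour = 702.78 kg/h.
The evaporator receives (1−α)·2150 of feed at 0.653 water and removes 0.860 of that water:
0.860×0.653×(1−α)×2150 = 702.78
(1−α) = 702.78/1207.4 = 0.5821;  α = 0.4179.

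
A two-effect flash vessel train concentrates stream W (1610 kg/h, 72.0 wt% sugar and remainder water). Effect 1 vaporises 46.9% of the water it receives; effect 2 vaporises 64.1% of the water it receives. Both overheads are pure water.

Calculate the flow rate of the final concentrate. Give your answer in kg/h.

water in feed = 1610×0.280 = 450.8 kg/h.
After stage 1: water left = (1−0.469)×450.8 = 239.37; stream total = 1398.6 kg/h.
After stage 2: water left = (1−0.641)×239.37 = 85.936; final concentrate = 1245.1 kg/h.

1245 kg/h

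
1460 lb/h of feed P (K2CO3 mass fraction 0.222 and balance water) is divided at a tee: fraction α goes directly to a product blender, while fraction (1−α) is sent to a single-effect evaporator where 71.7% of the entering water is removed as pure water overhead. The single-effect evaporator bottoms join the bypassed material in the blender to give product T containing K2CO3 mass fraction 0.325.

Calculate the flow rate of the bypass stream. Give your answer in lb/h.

All 1460×0.222 = 324.12 lb/h of K2CO3 reaches T, so T = 324.12/0.325 = 997.29 lb/h and vapour = 462.71 lb/h.
The evaporator receives (1−α)·1460 of feed at 0.778 water and removes 0.717 of that water:
0.717×0.778×(1−α)×1460 = 462.71
(1−α) = 462.71/814.43 = 0.5681;  α = 0.4319.
Bypass flow = 0.4319×1460 = 630.52 lb/h.

630.5 lb/h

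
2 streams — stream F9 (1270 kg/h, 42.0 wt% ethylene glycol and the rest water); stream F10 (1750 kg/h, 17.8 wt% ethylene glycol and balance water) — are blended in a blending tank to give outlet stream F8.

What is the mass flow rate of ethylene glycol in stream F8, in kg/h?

844.9 kg/h

ethylene glycol out = ethylene glycol in = 1270×0.420 + 1750×0.178 = 844.9 kg/h.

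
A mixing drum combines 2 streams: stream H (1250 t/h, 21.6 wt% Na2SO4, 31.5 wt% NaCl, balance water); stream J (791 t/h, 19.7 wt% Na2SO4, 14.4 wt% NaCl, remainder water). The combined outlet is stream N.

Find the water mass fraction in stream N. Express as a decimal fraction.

0.543

Total flow out = 1250 + 791 = 2041 t/h.
water in = 1250×0.469 + 791×0.659 = 1107.5 t/h.
water mass fraction in N = 1107.5/2041 = 0.543.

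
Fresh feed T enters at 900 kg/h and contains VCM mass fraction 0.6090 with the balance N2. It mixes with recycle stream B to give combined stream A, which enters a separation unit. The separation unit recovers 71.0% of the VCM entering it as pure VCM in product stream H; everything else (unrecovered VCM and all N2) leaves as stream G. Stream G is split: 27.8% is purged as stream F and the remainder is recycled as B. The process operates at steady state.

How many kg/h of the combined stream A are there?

1959 kg/h

N2 enters only via T and leaves only via the purge: 900×0.391 = 0.278×(N2 in G), and the separation unit passes all N2, so N2 in A = N2 in G = 1265.8 kg/h.
VCM in A: m_A = 900×0.609 + (1−0.278)·(1−0.710)·m_A, so m_A = 548.1/0.7906 = 693.25 kg/h.
A = 693.25 + 1265.8 = 1959.1 kg/h.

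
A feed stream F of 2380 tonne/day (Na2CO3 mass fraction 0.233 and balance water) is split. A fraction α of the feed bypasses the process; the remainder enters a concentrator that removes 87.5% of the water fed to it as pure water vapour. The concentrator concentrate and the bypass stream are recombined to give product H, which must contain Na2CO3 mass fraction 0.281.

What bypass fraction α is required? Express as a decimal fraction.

0.745

All 2380×0.233 = 554.54 tonne/day of Na2CO3 reaches H, so H = 554.54/0.281 = 1973.5 tonne/day and vapour = 406.55 tonne/day.
The evaporator receives (1−α)·2380 of feed at 0.767 water and removes 0.875 of that water:
0.875×0.767×(1−α)×2380 = 406.55
(1−α) = 406.55/1597.3 = 0.2545;  α = 0.7455.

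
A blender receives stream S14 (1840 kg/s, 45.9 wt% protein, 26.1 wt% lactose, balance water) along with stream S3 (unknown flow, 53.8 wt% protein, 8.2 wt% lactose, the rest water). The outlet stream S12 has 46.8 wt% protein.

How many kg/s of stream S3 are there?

Let S3 be the unknown flow. Total out = 1840 + S3.
protein balance: 844.56 + 0.538·S3 = 0.468·(1840 + S3)
(0.538 − 0.468)·S3 = 0.468×1840 − 844.56 = 16.56
S3 = 16.56 / 0.070 = 236.57 kg/s

236.6 kg/s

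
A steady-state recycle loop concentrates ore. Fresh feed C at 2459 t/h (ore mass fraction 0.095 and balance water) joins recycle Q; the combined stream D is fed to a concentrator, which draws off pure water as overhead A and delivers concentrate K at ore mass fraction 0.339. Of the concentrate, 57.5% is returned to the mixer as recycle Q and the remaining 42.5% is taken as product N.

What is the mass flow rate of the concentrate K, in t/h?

Overall ore balance (none leaves overhead): ore in fresh feed = ore in product, i.e. 2459×0.095 = (1−0.575)·K·0.339.
K = 233.6/(0.339×0.425) = 1621.4 t/h.

1621 t/h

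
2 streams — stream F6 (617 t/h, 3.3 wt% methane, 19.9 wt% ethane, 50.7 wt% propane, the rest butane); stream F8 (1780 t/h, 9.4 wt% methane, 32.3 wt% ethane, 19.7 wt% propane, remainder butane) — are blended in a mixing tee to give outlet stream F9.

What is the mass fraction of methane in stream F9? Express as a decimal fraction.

0.078

Total flow out = 617 + 1780 = 2397 t/h.
methane in = 617×0.033 + 1780×0.094 = 187.68 t/h.
methane mass fraction in F9 = 187.68/2397 = 0.078.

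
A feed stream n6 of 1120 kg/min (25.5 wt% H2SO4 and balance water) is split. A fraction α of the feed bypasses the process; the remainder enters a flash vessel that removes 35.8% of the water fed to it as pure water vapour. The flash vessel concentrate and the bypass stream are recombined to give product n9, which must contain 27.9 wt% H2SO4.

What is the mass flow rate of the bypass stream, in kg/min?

All 1120×0.255 = 285.6 kg/min of H2SO4 reaches n9, so n9 = 285.6/0.279 = 1023.7 kg/min and vapour = 96.344 kg/min.
The evaporator receives (1−α)·1120 of feed at 0.745 water and removes 0.358 of that water:
0.358×0.745×(1−α)×1120 = 96.344
(1−α) = 96.344/298.72 = 0.3225;  α = 0.6775.
Bypass flow = 0.6775×1120 = 758.77 kg/min.

758.8 kg/min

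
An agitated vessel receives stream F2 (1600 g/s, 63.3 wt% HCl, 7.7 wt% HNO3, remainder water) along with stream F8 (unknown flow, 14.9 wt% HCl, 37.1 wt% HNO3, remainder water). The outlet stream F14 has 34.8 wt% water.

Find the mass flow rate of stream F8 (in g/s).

Let F8 be the unknown flow. Total out = 1600 + F8.
water balance: 464 + 0.480·F8 = 0.348·(1600 + F8)
(0.480 − 0.348)·F8 = 0.348×1600 − 464 = 92.8
F8 = 92.8 / 0.132 = 703.03 g/s

703 g/s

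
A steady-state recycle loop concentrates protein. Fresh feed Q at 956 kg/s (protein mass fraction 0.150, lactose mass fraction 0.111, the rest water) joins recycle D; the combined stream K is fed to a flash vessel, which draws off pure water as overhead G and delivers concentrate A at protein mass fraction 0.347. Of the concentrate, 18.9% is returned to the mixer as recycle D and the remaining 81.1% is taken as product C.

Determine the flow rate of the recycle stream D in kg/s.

Overall protein balance (none leaves overhead): protein in fresh feed = protein in product, i.e. 956×0.150 = (1−0.189)·A·0.347.
A = 143.4/(0.347×0.811) = 509.56 kg/s.
Recycle D = 0.189×509.56 = 96.308 kg/s.

96.31 kg/s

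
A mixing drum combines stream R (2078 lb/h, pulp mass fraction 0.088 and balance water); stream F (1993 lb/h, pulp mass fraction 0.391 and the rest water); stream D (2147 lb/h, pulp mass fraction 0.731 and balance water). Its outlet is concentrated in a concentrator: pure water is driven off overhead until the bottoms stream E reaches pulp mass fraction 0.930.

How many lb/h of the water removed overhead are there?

pulp entering = 2078×0.088 + 1993×0.391 + 2147×0.731 = 2531.6 lb/h.
All pulp reports to E, so E = 2531.6/0.930 = 2722.1 lb/h.
Total feed = 6218 lb/h; overhead = 6218 − 2722.1 = 3495.9 lb/h.

3496 lb/h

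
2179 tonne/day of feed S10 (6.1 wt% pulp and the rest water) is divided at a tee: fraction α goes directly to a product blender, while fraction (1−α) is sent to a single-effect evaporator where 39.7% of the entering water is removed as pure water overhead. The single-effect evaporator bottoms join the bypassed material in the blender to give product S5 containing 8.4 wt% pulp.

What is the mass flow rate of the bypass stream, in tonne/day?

578.5 tonne/day

All 2179×0.061 = 132.92 tonne/day of pulp reaches S5, so S5 = 132.92/0.084 = 1582.4 tonne/day and vapour = 596.63 tonne/day.
The evaporator receives (1−α)·2179 of feed at 0.939 water and removes 0.397 of that water:
0.397×0.939×(1−α)×2179 = 596.63
(1−α) = 596.63/812.29 = 0.7345;  α = 0.2655.
Bypass flow = 0.2655×2179 = 578.52 tonne/day.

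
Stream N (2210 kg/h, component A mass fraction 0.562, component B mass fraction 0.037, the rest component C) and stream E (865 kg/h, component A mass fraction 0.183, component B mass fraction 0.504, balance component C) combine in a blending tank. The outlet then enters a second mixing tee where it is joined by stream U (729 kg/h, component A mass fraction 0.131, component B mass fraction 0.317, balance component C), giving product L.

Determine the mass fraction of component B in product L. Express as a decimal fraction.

0.197

Overall, product flow = 3804 kg/h.
component B in = 2210×0.037 + 865×0.504 + 729×0.317 = 748.82 kg/h.
component B fraction in L = 0.197.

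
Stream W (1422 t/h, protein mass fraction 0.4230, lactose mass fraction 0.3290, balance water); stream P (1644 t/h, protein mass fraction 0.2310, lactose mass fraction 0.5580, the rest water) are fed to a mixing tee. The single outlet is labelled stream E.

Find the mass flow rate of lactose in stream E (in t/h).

1385 t/h

lactose out = lactose in = 1422×0.329 + 1644×0.558 = 1385.2 t/h.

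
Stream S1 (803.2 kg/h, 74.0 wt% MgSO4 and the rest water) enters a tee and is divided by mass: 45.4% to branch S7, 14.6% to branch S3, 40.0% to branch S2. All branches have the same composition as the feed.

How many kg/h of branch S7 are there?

Branch S7 flow = 0.454×803.2 = 364.65 kg/h.

364.7 kg/h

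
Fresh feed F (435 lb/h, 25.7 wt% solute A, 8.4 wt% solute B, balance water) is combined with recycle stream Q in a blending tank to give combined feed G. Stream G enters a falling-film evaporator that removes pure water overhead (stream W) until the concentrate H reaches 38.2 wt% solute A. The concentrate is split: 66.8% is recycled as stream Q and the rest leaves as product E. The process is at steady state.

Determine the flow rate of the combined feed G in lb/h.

1024 lb/h

Overall solute A balance (none leaves overhead): solute A in fresh feed = solute A in product, i.e. 435×0.257 = (1−0.668)·H·0.382.
H = 111.8/(0.382×0.332) = 881.5 lb/h.
Recycle Q = 0.668×881.5 = 588.84 lb/h.
Combined feed G = 435 + 588.84 = 1023.8 lb/h.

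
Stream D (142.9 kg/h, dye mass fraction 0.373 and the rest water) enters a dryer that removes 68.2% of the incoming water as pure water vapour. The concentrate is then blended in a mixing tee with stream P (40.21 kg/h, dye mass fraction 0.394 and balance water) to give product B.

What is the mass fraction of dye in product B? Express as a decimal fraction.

Vapour removed = 0.682×0.627×142.9 = 61.106 kg/h; concentrate = 81.794 kg/h.
dye reaching the mixer = 53.302 (from concentrate) + 40.21×0.394 = 69.144 kg/h.
Product flow = 81.794 + 40.21 = 122 kg/h; dye fraction = 0.567.

0.567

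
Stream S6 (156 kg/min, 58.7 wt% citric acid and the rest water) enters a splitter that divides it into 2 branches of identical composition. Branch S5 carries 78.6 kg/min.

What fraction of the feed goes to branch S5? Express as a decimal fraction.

Fraction to S5 = 78.6/156 = 0.5038.

0.504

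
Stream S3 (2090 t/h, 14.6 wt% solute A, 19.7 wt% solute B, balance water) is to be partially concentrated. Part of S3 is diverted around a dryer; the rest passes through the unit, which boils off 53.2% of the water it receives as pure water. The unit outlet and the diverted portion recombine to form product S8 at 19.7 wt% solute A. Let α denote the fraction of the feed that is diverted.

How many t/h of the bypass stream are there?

All 2090×0.146 = 305.14 t/h of solute A reaches S8, so S8 = 305.14/0.197 = 1548.9 t/h and vapour = 541.07 t/h.
The evaporator receives (1−α)·2090 of feed at 0.657 water and removes 0.532 of that water:
0.532×0.657×(1−α)×2090 = 541.07
(1−α) = 541.07/730.51 = 0.7407;  α = 0.2593.
Bypass flow = 0.2593×2090 = 541.99 t/h.

542 t/h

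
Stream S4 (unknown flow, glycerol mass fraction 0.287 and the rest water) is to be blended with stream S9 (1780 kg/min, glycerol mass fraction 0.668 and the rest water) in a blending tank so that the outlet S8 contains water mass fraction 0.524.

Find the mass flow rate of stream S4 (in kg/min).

Let S4 be the unknown flow. Total out = 1780 + S4.
water balance: 590.96 + 0.713·S4 = 0.524·(1780 + S4)
(0.713 − 0.524)·S4 = 0.524×1780 − 590.96 = 341.76
S4 = 341.76 / 0.189 = 1808.3 kg/min

1808 kg/min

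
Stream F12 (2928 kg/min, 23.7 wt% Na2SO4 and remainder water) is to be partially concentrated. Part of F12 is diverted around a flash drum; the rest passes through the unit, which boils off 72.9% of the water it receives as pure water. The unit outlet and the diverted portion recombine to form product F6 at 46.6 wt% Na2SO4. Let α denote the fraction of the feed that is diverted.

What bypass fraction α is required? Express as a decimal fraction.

0.117

All 2928×0.237 = 693.94 kg/min of Na2SO4 reaches F6, so F6 = 693.94/0.466 = 1489.1 kg/min and vapour = 1438.9 kg/min.
The evaporator receives (1−α)·2928 of feed at 0.763 water and removes 0.729 of that water:
0.729×0.763×(1−α)×2928 = 1438.9
(1−α) = 1438.9/1628.6 = 0.8835;  α = 0.1165.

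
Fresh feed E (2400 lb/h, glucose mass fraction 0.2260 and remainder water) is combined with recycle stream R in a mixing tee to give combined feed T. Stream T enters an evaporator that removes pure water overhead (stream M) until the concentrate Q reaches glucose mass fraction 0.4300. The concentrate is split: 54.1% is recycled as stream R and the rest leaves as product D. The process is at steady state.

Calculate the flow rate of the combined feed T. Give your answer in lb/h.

3887 lb/h

Overall glucose balance (none leaves overhead): glucose in fresh feed = glucose in product, i.e. 2400×0.226 = (1−0.541)·Q·0.430.
Q = 542.4/(0.430×0.459) = 2748.1 lb/h.
Recycle R = 0.541×2748.1 = 1486.7 lb/h.
Combined feed T = 2400 + 1486.7 = 3886.7 lb/h.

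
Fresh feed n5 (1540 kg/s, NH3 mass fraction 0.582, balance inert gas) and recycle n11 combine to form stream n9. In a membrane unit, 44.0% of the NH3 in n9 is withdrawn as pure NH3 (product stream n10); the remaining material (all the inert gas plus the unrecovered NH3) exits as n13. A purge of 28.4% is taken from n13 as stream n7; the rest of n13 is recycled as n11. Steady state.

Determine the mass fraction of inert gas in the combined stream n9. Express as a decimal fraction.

0.602

inert gas enters only via n5 and leaves only via the purge: 1540×0.418 = 0.284×(inert gas in n13), and the membrane unit passes all inert gas, so inert gas in n9 = inert gas in n13 = 2266.6 kg/s.
NH3 in n9: m_A = 1540×0.582 + (1−0.284)·(1−0.440)·m_A, so m_A = 896.28/0.5990 = 1496.2 kg/s.
n9 = 1496.2 + 2266.6 = 3762.8 kg/s.
inert gas fraction in n9 = 2266.6/3762.8 = 0.602.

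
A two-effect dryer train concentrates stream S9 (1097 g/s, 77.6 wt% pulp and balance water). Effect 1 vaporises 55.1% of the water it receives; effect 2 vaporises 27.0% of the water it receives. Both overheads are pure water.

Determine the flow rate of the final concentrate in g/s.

water in feed = 1097×0.224 = 245.73 g/s.
After stage 1: water left = (1−0.551)×245.73 = 110.33; stream total = 961.6 g/s.
After stage 2: water left = (1−0.270)×110.33 = 80.542; final concentrate = 931.81 g/s.

931.8 g/s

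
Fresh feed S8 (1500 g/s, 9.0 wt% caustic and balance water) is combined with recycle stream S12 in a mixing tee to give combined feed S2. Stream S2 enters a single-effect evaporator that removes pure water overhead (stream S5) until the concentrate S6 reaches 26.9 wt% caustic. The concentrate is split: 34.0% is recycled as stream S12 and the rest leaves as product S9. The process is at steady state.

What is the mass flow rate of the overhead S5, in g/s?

998.1 g/s

Overall caustic balance (none leaves overhead): caustic in fresh feed = caustic in product, i.e. 1500×0.090 = (1−0.340)·S6·0.269.
S6 = 135/(0.269×0.660) = 760.39 g/s.
Recycle S12 = 0.340×760.39 = 258.53 g/s.
Combined feed S2 = 1500 + 258.53 = 1758.5 g/s.
Overhead S5 = S2 − S6 = 1758.5 − 760.39 = 998.14 g/s.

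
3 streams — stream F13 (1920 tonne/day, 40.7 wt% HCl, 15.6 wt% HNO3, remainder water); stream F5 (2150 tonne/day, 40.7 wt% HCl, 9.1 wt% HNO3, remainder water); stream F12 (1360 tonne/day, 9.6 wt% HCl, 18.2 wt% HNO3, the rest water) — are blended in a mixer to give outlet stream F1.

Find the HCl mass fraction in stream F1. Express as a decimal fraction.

0.3291

Total flow out = 1920 + 2150 + 1360 = 5430 tonne/day.
HCl in = 1920×0.407 + 2150×0.407 + 1360×0.096 = 1787 tonne/day.
HCl mass fraction in F1 = 1787/5430 = 0.3291.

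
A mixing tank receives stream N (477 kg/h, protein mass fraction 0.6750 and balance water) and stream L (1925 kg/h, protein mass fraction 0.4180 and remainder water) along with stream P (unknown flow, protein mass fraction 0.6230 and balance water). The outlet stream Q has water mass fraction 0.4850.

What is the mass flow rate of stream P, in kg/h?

1022 kg/h

Let P be the unknown flow. Total out = 2402 + P.
water balance: 1275.4 + 0.377·P = 0.485·(2402 + P)
(0.377 − 0.485)·P = 0.485×2402 − 1275.4 = -110.4
P = -110.4 / -0.108 = 1022.3 kg/h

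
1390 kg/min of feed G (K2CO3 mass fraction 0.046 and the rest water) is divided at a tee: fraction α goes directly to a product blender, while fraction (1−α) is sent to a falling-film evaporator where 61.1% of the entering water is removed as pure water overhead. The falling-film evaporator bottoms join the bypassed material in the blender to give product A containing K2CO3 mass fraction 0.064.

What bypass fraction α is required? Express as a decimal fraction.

0.517

All 1390×0.046 = 63.94 kg/min of K2CO3 reaches A, so A = 63.94/0.064 = 999.06 kg/min and vapour = 390.94 kg/min.
The evaporator receives (1−α)·1390 of feed at 0.954 water and removes 0.611 of that water:
0.611×0.954×(1−α)×1390 = 390.94
(1−α) = 390.94/810.22 = 0.4825;  α = 0.5175.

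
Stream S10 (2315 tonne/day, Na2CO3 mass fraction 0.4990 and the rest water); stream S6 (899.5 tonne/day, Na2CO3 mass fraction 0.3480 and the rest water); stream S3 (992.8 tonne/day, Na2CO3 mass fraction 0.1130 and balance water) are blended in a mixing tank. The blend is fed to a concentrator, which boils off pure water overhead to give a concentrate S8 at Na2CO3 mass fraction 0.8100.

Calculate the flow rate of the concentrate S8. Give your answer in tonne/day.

1951 tonne/day

Na2CO3 entering = 2315×0.499 + 899.5×0.348 + 992.8×0.113 = 1580.4 tonne/day.
All Na2CO3 reports to S8, so S8 = 1580.4/0.810 = 1951.1 tonne/day.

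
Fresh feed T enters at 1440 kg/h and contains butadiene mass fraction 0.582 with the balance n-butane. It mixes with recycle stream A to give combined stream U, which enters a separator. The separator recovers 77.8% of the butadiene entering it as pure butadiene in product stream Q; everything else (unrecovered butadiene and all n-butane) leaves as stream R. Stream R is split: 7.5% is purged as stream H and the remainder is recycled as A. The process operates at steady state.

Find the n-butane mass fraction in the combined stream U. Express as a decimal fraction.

0.884

n-butane enters only via T and leaves only via the purge: 1440×0.418 = 0.075×(n-butane in R), and the separator passes all n-butane, so n-butane in U = n-butane in R = 8025.6 kg/h.
butadiene in U: m_A = 1440×0.582 + (1−0.075)·(1−0.778)·m_A, so m_A = 838.08/0.7947 = 1054.7 kg/h.
U = 1054.7 + 8025.6 = 9080.3 kg/h.
n-butane fraction in U = 8025.6/9080.3 = 0.884.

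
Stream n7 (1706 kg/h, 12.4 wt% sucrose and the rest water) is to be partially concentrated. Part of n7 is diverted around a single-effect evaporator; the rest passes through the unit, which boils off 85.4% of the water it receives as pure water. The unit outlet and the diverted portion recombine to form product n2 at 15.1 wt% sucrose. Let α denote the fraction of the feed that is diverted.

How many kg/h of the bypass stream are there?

1298 kg/h

All 1706×0.124 = 211.54 kg/h of sucrose reaches n2, so n2 = 211.54/0.151 = 1401 kg/h and vapour = 305.05 kg/h.
The evaporator receives (1−α)·1706 of feed at 0.876 water and removes 0.854 of that water:
0.854×0.876×(1−α)×1706 = 305.05
(1−α) = 305.05/1276.3 = 0.2390;  α = 0.7610.
Bypass flow = 0.7610×1706 = 1298.2 kg/h.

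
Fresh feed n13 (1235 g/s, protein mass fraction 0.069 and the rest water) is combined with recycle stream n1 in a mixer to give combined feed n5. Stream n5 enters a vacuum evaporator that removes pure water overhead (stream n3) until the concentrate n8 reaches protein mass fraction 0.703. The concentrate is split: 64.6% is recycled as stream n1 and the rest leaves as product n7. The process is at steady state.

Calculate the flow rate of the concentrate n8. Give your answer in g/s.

Overall protein balance (none leaves overhead): protein in fresh feed = protein in product, i.e. 1235×0.069 = (1−0.646)·n8·0.703.
n8 = 85.215/(0.703×0.354) = 342.42 g/s.

342.4 g/s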